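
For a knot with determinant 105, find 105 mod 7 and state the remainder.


Step 1: A knot is p-colorable if and only if p divides its determinant.
Step 2: Compute 105 mod 7.
105 = 15 * 7 + 0
Step 3: 105 mod 7 = 0
Step 4: The knot is 7-colorable: yes

0


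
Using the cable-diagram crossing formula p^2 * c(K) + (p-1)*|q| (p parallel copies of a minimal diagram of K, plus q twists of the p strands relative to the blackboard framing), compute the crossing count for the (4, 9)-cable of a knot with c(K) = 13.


Step 1: Each of the c(K) crossings of the companion diagram becomes p*p = p^2 crossings among the p parallel strands, and each of the |q| twists s_1 s_2 ... s_(p-1) adds (p-1) crossings.
  Crossings = p^2 * c(K) + (p-1)*|q|
Step 2: = 4^2 * 13 + (4-1)*9
Step 3: = 16*13 + 3*9
Step 4: = 208 + 27 = 235

235


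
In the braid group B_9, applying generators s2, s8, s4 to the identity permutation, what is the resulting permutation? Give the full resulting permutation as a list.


Starting with identity [1, 2, 3, 4, 5, 6, 7, 8, 9].
Apply generators in sequence:
  After s2: [1, 3, 2, 4, 5, 6, 7, 8, 9]
  After s8: [1, 3, 2, 4, 5, 6, 7, 9, 8]
  After s4: [1, 3, 2, 5, 4, 6, 7, 9, 8]
Final permutation: [1, 3, 2, 5, 4, 6, 7, 9, 8]

[1, 3, 2, 5, 4, 6, 7, 9, 8]


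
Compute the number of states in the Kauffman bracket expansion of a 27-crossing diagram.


Each crossing contributes 2 choices (A-smoothing or B-smoothing).
Total states = 2^27 = 134217728

134217728


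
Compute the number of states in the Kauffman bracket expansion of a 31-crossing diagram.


Each crossing contributes 2 choices (A-smoothing or B-smoothing).
Total states = 2^31 = 2147483648

2147483648


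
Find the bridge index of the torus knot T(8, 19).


The bridge number of T(p,q) is min(p,q).
min(8, 19) = 8

8


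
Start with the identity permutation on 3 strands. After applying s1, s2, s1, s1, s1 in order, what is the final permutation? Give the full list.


Starting with identity [1, 2, 3].
Apply generators in sequence:
  After s1: [2, 1, 3]
  After s2: [2, 3, 1]
  After s1: [3, 2, 1]
  After s1: [2, 3, 1]
  After s1: [3, 2, 1]
Final permutation: [3, 2, 1]

[3, 2, 1]


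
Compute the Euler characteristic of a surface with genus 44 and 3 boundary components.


chi = 2 - 2g - b
= 2 - 2*44 - 3
= 2 - 88 - 3 = -89

-89


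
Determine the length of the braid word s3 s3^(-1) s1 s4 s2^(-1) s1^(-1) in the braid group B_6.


The word length counts the number of generators (including inverses).
Listing each generator: s3, s3^(-1), s1, s4, s2^(-1), s1^(-1)
There are 6 generators in this braid word.

6


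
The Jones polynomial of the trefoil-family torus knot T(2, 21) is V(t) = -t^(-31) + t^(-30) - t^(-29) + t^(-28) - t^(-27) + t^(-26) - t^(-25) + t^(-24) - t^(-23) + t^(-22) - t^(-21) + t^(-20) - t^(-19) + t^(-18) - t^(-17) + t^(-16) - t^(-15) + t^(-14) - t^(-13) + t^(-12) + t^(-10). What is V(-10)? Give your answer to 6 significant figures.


Substituting t = -10 into V(t) = -t^(-31) + t^(-30) - t^(-29) + t^(-28) - t^(-27) + t^(-26) - t^(-25) + t^(-24) - t^(-23) + t^(-22) - t^(-21) + t^(-20) - t^(-19) + t^(-18) - t^(-17) + t^(-16) - t^(-15) + t^(-14) - t^(-13) + t^(-12) + t^(-10):
  (-)t^(-31) = 1e-31
  (+)t^(-30) = 1e-30
  (-)t^(-29) = 1e-29
  (+)t^(-28) = 1e-28
  (-)t^(-27) = 1e-27
  (+)t^(-26) = 1e-26
  (-)t^(-25) = 1e-25
  (+)t^(-24) = 1e-24
  (-)t^(-23) = 1e-23
  (+)t^(-22) = 1e-22
  (-)t^(-21) = 1e-21
  (+)t^(-20) = 1e-20
  (-)t^(-19) = 1e-19
  (+)t^(-18) = 1e-18
  (-)t^(-17) = 1e-17
  (+)t^(-16) = 1e-16
  (-)t^(-15) = 1e-15
  (+)t^(-14) = 1e-14
  (-)t^(-13) = 1e-13
  (+)t^(-12) = 1e-12
  (+)t^(-10) = 1e-10
Sum = (1e-31) + (1e-30) + (1e-29) + (1e-28) + (1e-27) + (1e-26) + (1e-25) + (1e-24) + (1e-23) + (1e-22) + (1e-21) + (1e-20) + (1e-19) + (1e-18) + (1e-17) + (1e-16) + (1e-15) + (1e-14) + (1e-13) + (1e-12) + (1e-10)
= 1.011111111e-10
Rounded to 6 significant figures: 1.01111e-10

1.01111e-10


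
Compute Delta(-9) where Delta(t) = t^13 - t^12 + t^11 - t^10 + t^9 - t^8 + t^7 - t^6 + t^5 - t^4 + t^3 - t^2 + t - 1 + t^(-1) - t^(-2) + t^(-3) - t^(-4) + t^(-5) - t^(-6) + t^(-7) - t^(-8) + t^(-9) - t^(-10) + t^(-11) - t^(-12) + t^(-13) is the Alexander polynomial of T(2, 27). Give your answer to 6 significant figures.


Substituting t = -9 into Delta(t) = t^13 - t^12 + t^11 - t^10 + t^9 - t^8 + t^7 - t^6 + t^5 - t^4 + t^3 - t^2 + t - 1 + t^(-1) - t^(-2) + t^(-3) - t^(-4) + t^(-5) - t^(-6) + t^(-7) - t^(-8) + t^(-9) - t^(-10) + t^(-11) - t^(-12) + t^(-13):
Term values: (-2541865828329) + (-282429536481) + (-31381059609) + (-3486784401) + (-387420489) + (-43046721) + (-4782969) + (-531441) + (-59049) + (-6561) + (-729) + (-81) + (-9) + (-1) + (-0.111111) + (-0.0123457) + (-0.00137174) + (-0.000152416) + (-1.69351e-05) + (-1.88168e-06) + (-2.09075e-07) + (-2.32306e-08) + (-2.58117e-09) + (-2.86797e-10) + (-3.18664e-11) + (-3.54071e-12) + (-3.93412e-13)
Sum = -2.859599057e+12
Rounded to 6 significant figures: -2.8596e+12

-2.8596e+12


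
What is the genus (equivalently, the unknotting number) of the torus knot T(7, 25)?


For a torus knot T(p,q), both the unknotting number and genus equal (p-1)(q-1)/2.
= (7-1)(25-1)/2
= 6*24/2
= 144/2 = 72

72


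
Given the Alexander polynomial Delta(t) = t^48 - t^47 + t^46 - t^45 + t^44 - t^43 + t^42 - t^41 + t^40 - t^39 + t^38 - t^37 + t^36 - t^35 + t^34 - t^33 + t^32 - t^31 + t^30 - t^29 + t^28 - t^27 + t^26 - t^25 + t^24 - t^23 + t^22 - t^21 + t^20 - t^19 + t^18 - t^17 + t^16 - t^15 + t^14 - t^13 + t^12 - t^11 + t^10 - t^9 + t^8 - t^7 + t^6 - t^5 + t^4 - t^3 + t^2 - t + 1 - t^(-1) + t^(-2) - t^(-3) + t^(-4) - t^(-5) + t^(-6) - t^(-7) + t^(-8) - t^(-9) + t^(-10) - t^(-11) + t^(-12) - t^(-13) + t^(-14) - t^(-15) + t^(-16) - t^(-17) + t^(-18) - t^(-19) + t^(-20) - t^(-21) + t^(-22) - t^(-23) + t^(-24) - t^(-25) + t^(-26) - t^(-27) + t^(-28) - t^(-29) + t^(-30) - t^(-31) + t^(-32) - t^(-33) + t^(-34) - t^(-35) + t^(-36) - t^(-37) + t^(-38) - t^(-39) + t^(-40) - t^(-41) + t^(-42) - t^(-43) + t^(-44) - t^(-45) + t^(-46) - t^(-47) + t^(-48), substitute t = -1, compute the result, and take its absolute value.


Step 1: The polynomial has 97 terms with alternating signs, exponents from 48 down to -48.
Step 2: Substitute t = -1. The i-th term has coefficient (-1)^i and exponent (m-i),
  so its value is (-1)^i * (-1)^(m-i) = (-1)^m = 1 for every i.
Step 3: All 97 terms equal 1, so Delta(-1) = 97 * (1) = 97
Step 4: |Delta(-1)| = 97

97


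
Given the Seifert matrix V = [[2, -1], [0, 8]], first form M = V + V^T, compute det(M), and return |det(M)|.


Step 1: Form V + V^T where V = [[2, -1], [0, 8]]
  V^T = [[2, 0], [-1, 8]]
  V + V^T = [[4, -1], [-1, 16]]
Step 2: det(V + V^T) = 4*16 - (-1)*(-1)
  = 64 - 1 = 63
Step 3: Knot determinant = |det(V + V^T)| = |63| = 63

63


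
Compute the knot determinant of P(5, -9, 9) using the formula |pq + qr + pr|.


Step 1: Compute pq + qr + pr.
pq = 5*(-9) = -45
qr = (-9)*9 = -81
pr = 5*9 = 45
pq + qr + pr = -45 + (-81) + 45 = -81
Step 2: Take absolute value.
det(P(5,-9,9)) = |-81| = 81

81


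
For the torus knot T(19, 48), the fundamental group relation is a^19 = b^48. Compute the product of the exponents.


The relation is a^19 = b^48.
Product of exponents = 19 * 48
= 912

912


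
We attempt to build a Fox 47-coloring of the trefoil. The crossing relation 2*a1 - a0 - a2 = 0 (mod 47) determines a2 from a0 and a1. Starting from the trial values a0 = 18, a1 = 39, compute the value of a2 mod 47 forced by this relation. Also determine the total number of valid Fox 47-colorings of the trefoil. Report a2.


Step 1: Apply the given crossing relation 2*a1 - a0 - a2 = 0 (mod 47).
  a2 = 2*a1 - a0 mod 47
  a2 = 2*39 - 18 mod 47
  a2 = 78 - 18 mod 47
  a2 = 60 mod 47 = 13
Step 2: The trefoil has determinant 3.
  Number of Fox p-colorings (p prime) is p^2 if p = 3, else p.
  Since 47 does not divide 3, only trivial (constant) colorings exist.
  (So the trial a0 = 18, a1 = 39 with a0 != a1 does NOT extend to a valid coloring of the whole trefoil: the other two crossing relations require 3*(a1 - a0) = 0 (mod 47), which fails.)
  Total colorings = 47
Step 3: a2 = 13, total Fox 47-colorings = 47

13


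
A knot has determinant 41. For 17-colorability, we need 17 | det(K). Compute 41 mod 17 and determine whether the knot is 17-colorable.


Step 1: A knot is p-colorable if and only if p divides its determinant.
Step 2: Compute 41 mod 17.
41 = 2 * 17 + 7
Step 3: 41 mod 17 = 7
Step 4: The knot is 17-colorable: no

7


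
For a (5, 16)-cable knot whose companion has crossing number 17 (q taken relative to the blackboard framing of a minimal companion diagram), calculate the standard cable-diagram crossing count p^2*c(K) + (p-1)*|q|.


Step 1: Each of the c(K) crossings of the companion diagram becomes p*p = p^2 crossings among the p parallel strands, and each of the |q| twists s_1 s_2 ... s_(p-1) adds (p-1) crossings.
  Crossings = p^2 * c(K) + (p-1)*|q|
Step 2: = 5^2 * 17 + (5-1)*16
Step 3: = 25*17 + 4*16
Step 4: = 425 + 64 = 489

489


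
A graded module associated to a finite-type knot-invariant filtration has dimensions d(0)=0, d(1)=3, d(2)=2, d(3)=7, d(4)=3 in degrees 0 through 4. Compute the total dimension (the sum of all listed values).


Total dimension = d(0) + d(1) + ... + d(4)
= 0 + 3 + 2 + 7 + 3
= 15

15


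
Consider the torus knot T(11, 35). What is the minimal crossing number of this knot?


For a torus knot T(p, q) with gcd(p,q)=1,
the crossing number is min(p*(q-1), q*(p-1)).
p*(q-1) = 11*34 = 374
q*(p-1) = 35*10 = 350
min(374, 350) = 350

350


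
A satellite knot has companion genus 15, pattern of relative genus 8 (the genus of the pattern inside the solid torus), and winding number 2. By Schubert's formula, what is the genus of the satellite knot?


Schubert: g(satellite) = g_rel(pattern) + |winding| * g(companion),
where g_rel(pattern) is the genus of the pattern relative to the solid torus.
= 8 + 2 * 15
= 8 + 30 = 38

38


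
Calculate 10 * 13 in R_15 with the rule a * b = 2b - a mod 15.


10 * 13 = 2*13 - 10 mod 15
= 26 - 10 mod 15
= 16 mod 15 = 1

1


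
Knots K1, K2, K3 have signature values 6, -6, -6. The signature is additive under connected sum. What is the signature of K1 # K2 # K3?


The signature is additive under connected sum.
signature(K1 # K2 # K3) = (6) + (-6) + (-6)
= -6

-6


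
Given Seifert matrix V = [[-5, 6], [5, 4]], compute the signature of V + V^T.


Step 1: V + V^T = [[-10, 11], [11, 8]]
Step 2: trace = -2, det = -201
Step 3: Discriminant = (-2)^2 - 4*(-201) = 808
Step 4: Eigenvalues: 13.2127, -15.2127
Step 5: Signature = (# positive eigenvalues) - (# negative eigenvalues) = 0

0


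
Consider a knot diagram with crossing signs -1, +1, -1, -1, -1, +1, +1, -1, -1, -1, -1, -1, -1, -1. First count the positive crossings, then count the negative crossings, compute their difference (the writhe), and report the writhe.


Step 1: Count positive crossings (+1).
Positive crossings: 3
Step 2: Count negative crossings (-1).
Negative crossings: 11
Step 3: Writhe = (positive) - (negative)
w = 3 - 11 = -8
Step 4: |w| = 8, and w is negative

-8


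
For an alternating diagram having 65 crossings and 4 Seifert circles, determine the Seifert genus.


For alternating knots, g = (c - s + 1)/2.
= (65 - 4 + 1)/2
= 62/2 = 31

31


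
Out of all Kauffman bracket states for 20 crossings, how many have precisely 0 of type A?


We choose which 0 of 20 crossings get A-smoothings.
C(20, 0) = 20! / (0! * 20!)
= 1

1


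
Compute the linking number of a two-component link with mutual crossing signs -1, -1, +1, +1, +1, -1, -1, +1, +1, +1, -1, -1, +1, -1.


Step 1: Count positive crossings: 7
Step 2: Count negative crossings: 7
Step 3: Sum of signs = 7 - 7 = 0
Step 4: Linking number = sum/2 = 0/2 = 0

0


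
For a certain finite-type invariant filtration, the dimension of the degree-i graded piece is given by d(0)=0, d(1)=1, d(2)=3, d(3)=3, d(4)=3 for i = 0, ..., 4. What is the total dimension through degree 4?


Total dimension = d(0) + d(1) + ... + d(4)
= 0 + 1 + 3 + 3 + 3
= 10

10


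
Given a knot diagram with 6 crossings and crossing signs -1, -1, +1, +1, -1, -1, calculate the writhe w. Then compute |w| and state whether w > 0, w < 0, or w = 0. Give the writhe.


Step 1: Count positive crossings (+1).
Positive crossings: 2
Step 2: Count negative crossings (-1).
Negative crossings: 4
Step 3: Writhe = (positive) - (negative)
w = 2 - 4 = -2
Step 4: |w| = 2, and w is negative

-2


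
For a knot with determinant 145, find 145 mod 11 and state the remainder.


Step 1: A knot is p-colorable if and only if p divides its determinant.
Step 2: Compute 145 mod 11.
145 = 13 * 11 + 2
Step 3: 145 mod 11 = 2
Step 4: The knot is 11-colorable: no

2


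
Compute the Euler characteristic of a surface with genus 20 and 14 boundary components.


chi = 2 - 2g - b
= 2 - 2*20 - 14
= 2 - 40 - 14 = -52

-52


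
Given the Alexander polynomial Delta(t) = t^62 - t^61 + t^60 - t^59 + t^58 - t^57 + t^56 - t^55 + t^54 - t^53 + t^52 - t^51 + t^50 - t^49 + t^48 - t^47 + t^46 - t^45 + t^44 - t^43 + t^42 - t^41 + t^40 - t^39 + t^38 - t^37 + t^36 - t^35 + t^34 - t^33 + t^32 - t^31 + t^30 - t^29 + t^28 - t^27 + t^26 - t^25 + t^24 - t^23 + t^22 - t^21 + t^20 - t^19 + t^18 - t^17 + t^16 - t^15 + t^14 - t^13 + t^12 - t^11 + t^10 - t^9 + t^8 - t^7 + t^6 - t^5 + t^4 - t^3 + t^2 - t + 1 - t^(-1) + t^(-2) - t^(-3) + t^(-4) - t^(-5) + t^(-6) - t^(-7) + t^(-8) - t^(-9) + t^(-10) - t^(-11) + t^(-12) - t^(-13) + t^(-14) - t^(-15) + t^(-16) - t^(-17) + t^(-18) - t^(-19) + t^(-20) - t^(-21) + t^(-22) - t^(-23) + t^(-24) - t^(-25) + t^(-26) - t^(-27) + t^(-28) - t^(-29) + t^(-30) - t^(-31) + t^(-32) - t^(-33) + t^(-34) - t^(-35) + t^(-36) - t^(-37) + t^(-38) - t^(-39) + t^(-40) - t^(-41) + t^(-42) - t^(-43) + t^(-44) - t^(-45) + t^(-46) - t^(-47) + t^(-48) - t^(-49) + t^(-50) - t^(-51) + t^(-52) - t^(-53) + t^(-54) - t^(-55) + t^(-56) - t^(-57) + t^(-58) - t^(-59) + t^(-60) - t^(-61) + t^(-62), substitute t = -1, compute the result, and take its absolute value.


Step 1: The polynomial has 125 terms with alternating signs, exponents from 62 down to -62.
Step 2: Substitute t = -1. The i-th term has coefficient (-1)^i and exponent (m-i),
  so its value is (-1)^i * (-1)^(m-i) = (-1)^m = 1 for every i.
Step 3: All 125 terms equal 1, so Delta(-1) = 125 * (1) = 125
Step 4: |Delta(-1)| = 125

125


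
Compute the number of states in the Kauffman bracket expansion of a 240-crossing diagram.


Each crossing contributes 2 choices (A-smoothing or B-smoothing).
Total states = 2^240 = 1766847064778384329583297500742918515827483896875618958121606201292619776

1766847064778384329583297500742918515827483896875618958121606201292619776


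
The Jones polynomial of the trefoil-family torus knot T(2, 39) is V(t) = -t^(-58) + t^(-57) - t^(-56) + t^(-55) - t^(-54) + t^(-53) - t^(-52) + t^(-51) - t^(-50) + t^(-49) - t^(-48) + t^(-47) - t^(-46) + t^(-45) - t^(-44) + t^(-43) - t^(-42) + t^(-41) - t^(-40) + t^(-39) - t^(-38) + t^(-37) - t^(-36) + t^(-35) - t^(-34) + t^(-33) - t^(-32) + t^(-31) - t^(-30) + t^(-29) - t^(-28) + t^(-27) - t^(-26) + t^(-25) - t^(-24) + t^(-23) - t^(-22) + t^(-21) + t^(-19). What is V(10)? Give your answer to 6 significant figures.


Substituting t = 10 into V(t) = -t^(-58) + t^(-57) - t^(-56) + t^(-55) - t^(-54) + t^(-53) - t^(-52) + t^(-51) - t^(-50) + t^(-49) - t^(-48) + t^(-47) - t^(-46) + t^(-45) - t^(-44) + t^(-43) - t^(-42) + t^(-41) - t^(-40) + t^(-39) - t^(-38) + t^(-37) - t^(-36) + t^(-35) - t^(-34) + t^(-33) - t^(-32) + t^(-31) - t^(-30) + t^(-29) - t^(-28) + t^(-27) - t^(-26) + t^(-25) - t^(-24) + t^(-23) - t^(-22) + t^(-21) + t^(-19):
  (-)t^(-58) = -1e-58
  (+)t^(-57) = 1e-57
  (-)t^(-56) = -1e-56
  (+)t^(-55) = 1e-55
  (-)t^(-54) = -1e-54
  (+)t^(-53) = 1e-53
  (-)t^(-52) = -1e-52
  (+)t^(-51) = 1e-51
  (-)t^(-50) = -1e-50
  (+)t^(-49) = 1e-49
  (-)t^(-48) = -1e-48
  (+)t^(-47) = 1e-47
  (-)t^(-46) = -1e-46
  (+)t^(-45) = 1e-45
  (-)t^(-44) = -1e-44
  (+)t^(-43) = 1e-43
  (-)t^(-42) = -1e-42
  (+)t^(-41) = 1e-41
  (-)t^(-40) = -1e-40
  (+)t^(-39) = 1e-39
  (-)t^(-38) = -1e-38
  (+)t^(-37) = 1e-37
  (-)t^(-36) = -1e-36
  (+)t^(-35) = 1e-35
  (-)t^(-34) = -1e-34
  (+)t^(-33) = 1e-33
  (-)t^(-32) = -1e-32
  (+)t^(-31) = 1e-31
  (-)t^(-30) = -1e-30
  (+)t^(-29) = 1e-29
  (-)t^(-28) = -1e-28
  (+)t^(-27) = 1e-27
  (-)t^(-26) = -1e-26
  (+)t^(-25) = 1e-25
  (-)t^(-24) = -1e-24
  (+)t^(-23) = 1e-23
  (-)t^(-22) = -1e-22
  (+)t^(-21) = 1e-21
  (+)t^(-19) = 1e-19
Sum = (-1e-58) + (1e-57) + (-1e-56) + (1e-55) + (-1e-54) + (1e-53) + (-1e-52) + (1e-51) + (-1e-50) + (1e-49) + (-1e-48) + (1e-47) + (-1e-46) + (1e-45) + (-1e-44) + (1e-43) + (-1e-42) + (1e-41) + (-1e-40) + (1e-39) + (-1e-38) + (1e-37) + (-1e-36) + (1e-35) + (-1e-34) + (1e-33) + (-1e-32) + (1e-31) + (-1e-30) + (1e-29) + (-1e-28) + (1e-27) + (-1e-26) + (1e-25) + (-1e-24) + (1e-23) + (-1e-22) + (1e-21) + (1e-19)
= 1.009090909e-19
Rounded to 6 significant figures: 1.00909e-19

1.00909e-19


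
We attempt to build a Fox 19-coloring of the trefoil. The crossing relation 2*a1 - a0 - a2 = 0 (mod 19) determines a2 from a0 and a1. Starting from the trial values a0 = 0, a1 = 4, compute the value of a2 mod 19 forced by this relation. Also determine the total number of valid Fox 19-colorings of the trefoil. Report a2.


Step 1: Apply the given crossing relation 2*a1 - a0 - a2 = 0 (mod 19).
  a2 = 2*a1 - a0 mod 19
  a2 = 2*4 - 0 mod 19
  a2 = 8 - 0 mod 19
  a2 = 8 mod 19 = 8
Step 2: The trefoil has determinant 3.
  Number of Fox p-colorings (p prime) is p^2 if p = 3, else p.
  Since 19 does not divide 3, only trivial (constant) colorings exist.
  (So the trial a0 = 0, a1 = 4 with a0 != a1 does NOT extend to a valid coloring of the whole trefoil: the other two crossing relations require 3*(a1 - a0) = 0 (mod 19), which fails.)
  Total colorings = 19
Step 3: a2 = 8, total Fox 19-colorings = 19

8


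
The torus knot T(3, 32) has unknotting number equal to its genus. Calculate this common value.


For a torus knot T(p,q), both the unknotting number and genus equal (p-1)(q-1)/2.
= (3-1)(32-1)/2
= 2*31/2
= 62/2 = 31

31


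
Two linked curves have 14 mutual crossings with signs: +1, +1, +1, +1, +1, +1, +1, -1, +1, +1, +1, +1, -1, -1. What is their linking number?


Step 1: Count positive crossings: 11
Step 2: Count negative crossings: 3
Step 3: Sum of signs = 11 - 3 = 8
Step 4: Linking number = sum/2 = 8/2 = 4

4


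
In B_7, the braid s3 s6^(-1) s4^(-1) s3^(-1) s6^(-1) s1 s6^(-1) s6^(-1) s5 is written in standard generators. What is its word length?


The word length counts the number of generators (including inverses).
Listing each generator: s3, s6^(-1), s4^(-1), s3^(-1), s6^(-1), s1, s6^(-1), s6^(-1), s5
There are 9 generators in this braid word.

9


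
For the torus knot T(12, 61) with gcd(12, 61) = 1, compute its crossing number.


For a torus knot T(p, q) with gcd(p,q)=1,
the crossing number is min(p*(q-1), q*(p-1)).
p*(q-1) = 12*60 = 720
q*(p-1) = 61*11 = 671
min(720, 671) = 671

671


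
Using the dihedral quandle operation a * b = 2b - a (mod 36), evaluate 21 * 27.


21 * 27 = 2*27 - 21 mod 36
= 54 - 21 mod 36
= 33 mod 36 = 33

33


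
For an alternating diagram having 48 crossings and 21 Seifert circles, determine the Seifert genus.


For alternating knots, g = (c - s + 1)/2.
= (48 - 21 + 1)/2
= 28/2 = 14

14


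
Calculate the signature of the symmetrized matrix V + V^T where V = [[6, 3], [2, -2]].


Step 1: V + V^T = [[12, 5], [5, -4]]
Step 2: trace = 8, det = -73
Step 3: Discriminant = 8^2 - 4*(-73) = 356
Step 4: Eigenvalues: 13.434, -5.43398
Step 5: Signature = (# positive eigenvalues) - (# negative eigenvalues) = 0

0


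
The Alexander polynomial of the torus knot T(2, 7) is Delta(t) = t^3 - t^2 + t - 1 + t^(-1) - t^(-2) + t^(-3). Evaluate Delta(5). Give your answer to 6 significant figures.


Substituting t = 5 into Delta(t) = t^3 - t^2 + t - 1 + t^(-1) - t^(-2) + t^(-3):
Term values: (125) + (-25) + (5) + (-1) + (0.2) + (-0.04) + (0.008)
Sum = 104.168
Rounded to 6 significant figures: 104.168

104.168


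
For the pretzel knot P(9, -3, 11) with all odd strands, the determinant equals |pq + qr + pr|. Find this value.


Step 1: Compute pq + qr + pr.
pq = 9*(-3) = -27
qr = (-3)*11 = -33
pr = 9*11 = 99
pq + qr + pr = -27 + (-33) + 99 = 39
Step 2: Take absolute value.
det(P(9,-3,11)) = |39| = 39

39


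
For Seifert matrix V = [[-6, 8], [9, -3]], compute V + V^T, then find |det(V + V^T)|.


Step 1: Form V + V^T where V = [[-6, 8], [9, -3]]
  V^T = [[-6, 9], [8, -3]]
  V + V^T = [[-12, 17], [17, -6]]
Step 2: det(V + V^T) = (-12)*(-6) - 17*17
  = 72 - 289 = -217
Step 3: Knot determinant = |det(V + V^T)| = |-217| = 217

217


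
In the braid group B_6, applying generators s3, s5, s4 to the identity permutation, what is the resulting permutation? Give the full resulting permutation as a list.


Starting with identity [1, 2, 3, 4, 5, 6].
Apply generators in sequence:
  After s3: [1, 2, 4, 3, 5, 6]
  After s5: [1, 2, 4, 3, 6, 5]
  After s4: [1, 2, 4, 6, 3, 5]
Final permutation: [1, 2, 4, 6, 3, 5]

[1, 2, 4, 6, 3, 5]


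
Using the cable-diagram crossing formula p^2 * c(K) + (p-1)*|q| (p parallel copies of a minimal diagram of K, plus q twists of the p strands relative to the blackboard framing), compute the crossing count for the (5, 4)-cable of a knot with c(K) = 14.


Step 1: Each of the c(K) crossings of the companion diagram becomes p*p = p^2 crossings among the p parallel strands, and each of the |q| twists s_1 s_2 ... s_(p-1) adds (p-1) crossings.
  Crossings = p^2 * c(K) + (p-1)*|q|
Step 2: = 5^2 * 14 + (5-1)*4
Step 3: = 25*14 + 4*4
Step 4: = 350 + 16 = 366

366


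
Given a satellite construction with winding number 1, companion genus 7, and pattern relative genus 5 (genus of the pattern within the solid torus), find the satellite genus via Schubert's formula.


Schubert: g(satellite) = g_rel(pattern) + |winding| * g(companion),
where g_rel(pattern) is the genus of the pattern relative to the solid torus.
= 5 + 1 * 7
= 5 + 7 = 12

12


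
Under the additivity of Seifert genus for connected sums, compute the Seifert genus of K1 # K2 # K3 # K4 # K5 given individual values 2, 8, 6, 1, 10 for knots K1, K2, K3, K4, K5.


The Seifert genus is additive under connected sum.
Seifert genus(K1 # K2 # K3 # K4 # K5) = (2) + (8) + (6) + (1) + (10)
= 27

27


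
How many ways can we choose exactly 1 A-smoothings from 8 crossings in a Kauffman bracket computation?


We choose which 1 of 8 crossings get A-smoothings.
C(8, 1) = 8! / (1! * 7!)
= 8

8


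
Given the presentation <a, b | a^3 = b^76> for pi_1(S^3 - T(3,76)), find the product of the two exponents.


The relation is a^3 = b^76.
Product of exponents = 3 * 76
= 228

228


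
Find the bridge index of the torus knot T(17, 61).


The bridge number of T(p,q) is min(p,q).
min(17, 61) = 17

17


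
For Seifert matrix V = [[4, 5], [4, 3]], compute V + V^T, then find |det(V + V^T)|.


Step 1: Form V + V^T where V = [[4, 5], [4, 3]]
  V^T = [[4, 4], [5, 3]]
  V + V^T = [[8, 9], [9, 6]]
Step 2: det(V + V^T) = 8*6 - 9*9
  = 48 - 81 = -33
Step 3: Knot determinant = |det(V + V^T)| = |-33| = 33

33


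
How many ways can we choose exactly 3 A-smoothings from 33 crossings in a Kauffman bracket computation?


We choose which 3 of 33 crossings get A-smoothings.
C(33, 3) = 33! / (3! * 30!)
= 5456

5456


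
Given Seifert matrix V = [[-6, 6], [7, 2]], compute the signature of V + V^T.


Step 1: V + V^T = [[-12, 13], [13, 4]]
Step 2: trace = -8, det = -217
Step 3: Discriminant = (-8)^2 - 4*(-217) = 932
Step 4: Eigenvalues: 11.2643, -19.2643
Step 5: Signature = (# positive eigenvalues) - (# negative eigenvalues) = 0

0


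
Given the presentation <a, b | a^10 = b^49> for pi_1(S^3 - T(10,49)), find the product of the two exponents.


The relation is a^10 = b^49.
Product of exponents = 10 * 49
= 490

490


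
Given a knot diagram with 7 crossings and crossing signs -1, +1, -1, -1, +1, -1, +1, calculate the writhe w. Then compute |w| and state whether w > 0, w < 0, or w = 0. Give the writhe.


Step 1: Count positive crossings (+1).
Positive crossings: 3
Step 2: Count negative crossings (-1).
Negative crossings: 4
Step 3: Writhe = (positive) - (negative)
w = 3 - 4 = -1
Step 4: |w| = 1, and w is negative

-1


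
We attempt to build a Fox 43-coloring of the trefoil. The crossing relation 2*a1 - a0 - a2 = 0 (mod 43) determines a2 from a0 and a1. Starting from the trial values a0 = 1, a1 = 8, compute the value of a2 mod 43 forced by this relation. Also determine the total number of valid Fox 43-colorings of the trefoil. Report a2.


Step 1: Apply the given crossing relation 2*a1 - a0 - a2 = 0 (mod 43).
  a2 = 2*a1 - a0 mod 43
  a2 = 2*8 - 1 mod 43
  a2 = 16 - 1 mod 43
  a2 = 15 mod 43 = 15
Step 2: The trefoil has determinant 3.
  Number of Fox p-colorings (p prime) is p^2 if p = 3, else p.
  Since 43 does not divide 3, only trivial (constant) colorings exist.
  (So the trial a0 = 1, a1 = 8 with a0 != a1 does NOT extend to a valid coloring of the whole trefoil: the other two crossing relations require 3*(a1 - a0) = 0 (mod 43), which fails.)
  Total colorings = 43
Step 3: a2 = 15, total Fox 43-colorings = 43

15


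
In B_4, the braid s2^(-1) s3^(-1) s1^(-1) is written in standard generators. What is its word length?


The word length counts the number of generators (including inverses).
Listing each generator: s2^(-1), s3^(-1), s1^(-1)
There are 3 generators in this braid word.

3


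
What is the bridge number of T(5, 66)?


The bridge number of T(p,q) is min(p,q).
min(5, 66) = 5

5


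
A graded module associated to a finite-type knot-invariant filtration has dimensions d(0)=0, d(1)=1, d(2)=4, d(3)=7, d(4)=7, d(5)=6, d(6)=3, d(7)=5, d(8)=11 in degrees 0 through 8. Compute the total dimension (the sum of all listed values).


Total dimension = d(0) + d(1) + ... + d(8)
= 0 + 1 + 4 + 7 + 7 + 6 + 3 + 5 + 11
= 44

44


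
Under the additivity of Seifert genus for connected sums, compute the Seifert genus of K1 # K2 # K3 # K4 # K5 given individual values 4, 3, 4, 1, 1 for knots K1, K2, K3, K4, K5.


The Seifert genus is additive under connected sum.
Seifert genus(K1 # K2 # K3 # K4 # K5) = (4) + (3) + (4) + (1) + (1)
= 13

13


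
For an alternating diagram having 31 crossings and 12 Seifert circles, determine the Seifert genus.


For alternating knots, g = (c - s + 1)/2.
= (31 - 12 + 1)/2
= 20/2 = 10

10


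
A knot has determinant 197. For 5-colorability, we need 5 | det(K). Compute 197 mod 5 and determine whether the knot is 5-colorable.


Step 1: A knot is p-colorable if and only if p divides its determinant.
Step 2: Compute 197 mod 5.
197 = 39 * 5 + 2
Step 3: 197 mod 5 = 2
Step 4: The knot is 5-colorable: no

2


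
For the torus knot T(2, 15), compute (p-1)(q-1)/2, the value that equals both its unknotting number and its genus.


For a torus knot T(p,q), both the unknotting number and genus equal (p-1)(q-1)/2.
= (2-1)(15-1)/2
= 1*14/2
= 14/2 = 7

7


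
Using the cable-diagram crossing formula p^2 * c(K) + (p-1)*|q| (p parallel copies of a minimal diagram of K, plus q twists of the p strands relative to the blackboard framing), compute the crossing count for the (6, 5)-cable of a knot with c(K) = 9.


Step 1: Each of the c(K) crossings of the companion diagram becomes p*p = p^2 crossings among the p parallel strands, and each of the |q| twists s_1 s_2 ... s_(p-1) adds (p-1) crossings.
  Crossings = p^2 * c(K) + (p-1)*|q|
Step 2: = 6^2 * 9 + (6-1)*5
Step 3: = 36*9 + 5*5
Step 4: = 324 + 25 = 349

349


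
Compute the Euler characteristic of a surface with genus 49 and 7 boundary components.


chi = 2 - 2g - b
= 2 - 2*49 - 7
= 2 - 98 - 7 = -103

-103


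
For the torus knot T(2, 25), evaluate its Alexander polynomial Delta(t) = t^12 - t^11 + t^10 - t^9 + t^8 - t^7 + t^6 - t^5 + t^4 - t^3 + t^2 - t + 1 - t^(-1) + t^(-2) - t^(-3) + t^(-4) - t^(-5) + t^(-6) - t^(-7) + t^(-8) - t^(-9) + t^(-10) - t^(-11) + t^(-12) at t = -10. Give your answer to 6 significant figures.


Substituting t = -10 into Delta(t) = t^12 - t^11 + t^10 - t^9 + t^8 - t^7 + t^6 - t^5 + t^4 - t^3 + t^2 - t + 1 - t^(-1) + t^(-2) - t^(-3) + t^(-4) - t^(-5) + t^(-6) - t^(-7) + t^(-8) - t^(-9) + t^(-10) - t^(-11) + t^(-12):
Term values: (1000000000000) + (100000000000) + (10000000000) + (1000000000) + (100000000) + (10000000) + (1000000) + (100000) + (10000) + (1000) + (100) + (10) + (1) + (0.1) + (0.01) + (0.001) + (0.0001) + (1e-05) + (1e-06) + (1e-07) + (1e-08) + (1e-09) + (1e-10) + (1e-11) + (1e-12)
Sum = 1.111111111e+12
Rounded to 6 significant figures: 1.11111e+12

1.11111e+12


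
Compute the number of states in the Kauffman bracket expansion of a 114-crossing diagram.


Each crossing contributes 2 choices (A-smoothing or B-smoothing).
Total states = 2^114 = 20769187434139310514121985316880384

20769187434139310514121985316880384


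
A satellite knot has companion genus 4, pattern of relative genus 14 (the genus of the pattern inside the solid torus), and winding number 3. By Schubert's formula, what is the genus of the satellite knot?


Schubert: g(satellite) = g_rel(pattern) + |winding| * g(companion),
where g_rel(pattern) is the genus of the pattern relative to the solid torus.
= 14 + 3 * 4
= 14 + 12 = 26

26


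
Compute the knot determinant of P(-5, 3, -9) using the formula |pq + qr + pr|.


Step 1: Compute pq + qr + pr.
pq = (-5)*3 = -15
qr = 3*(-9) = -27
pr = (-5)*(-9) = 45
pq + qr + pr = -15 + (-27) + 45 = 3
Step 2: Take absolute value.
det(P(-5,3,-9)) = |3| = 3

3


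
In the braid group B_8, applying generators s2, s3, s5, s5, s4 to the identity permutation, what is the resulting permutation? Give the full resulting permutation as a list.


Starting with identity [1, 2, 3, 4, 5, 6, 7, 8].
Apply generators in sequence:
  After s2: [1, 3, 2, 4, 5, 6, 7, 8]
  After s3: [1, 3, 4, 2, 5, 6, 7, 8]
  After s5: [1, 3, 4, 2, 6, 5, 7, 8]
  After s5: [1, 3, 4, 2, 5, 6, 7, 8]
  After s4: [1, 3, 4, 5, 2, 6, 7, 8]
Final permutation: [1, 3, 4, 5, 2, 6, 7, 8]

[1, 3, 4, 5, 2, 6, 7, 8]


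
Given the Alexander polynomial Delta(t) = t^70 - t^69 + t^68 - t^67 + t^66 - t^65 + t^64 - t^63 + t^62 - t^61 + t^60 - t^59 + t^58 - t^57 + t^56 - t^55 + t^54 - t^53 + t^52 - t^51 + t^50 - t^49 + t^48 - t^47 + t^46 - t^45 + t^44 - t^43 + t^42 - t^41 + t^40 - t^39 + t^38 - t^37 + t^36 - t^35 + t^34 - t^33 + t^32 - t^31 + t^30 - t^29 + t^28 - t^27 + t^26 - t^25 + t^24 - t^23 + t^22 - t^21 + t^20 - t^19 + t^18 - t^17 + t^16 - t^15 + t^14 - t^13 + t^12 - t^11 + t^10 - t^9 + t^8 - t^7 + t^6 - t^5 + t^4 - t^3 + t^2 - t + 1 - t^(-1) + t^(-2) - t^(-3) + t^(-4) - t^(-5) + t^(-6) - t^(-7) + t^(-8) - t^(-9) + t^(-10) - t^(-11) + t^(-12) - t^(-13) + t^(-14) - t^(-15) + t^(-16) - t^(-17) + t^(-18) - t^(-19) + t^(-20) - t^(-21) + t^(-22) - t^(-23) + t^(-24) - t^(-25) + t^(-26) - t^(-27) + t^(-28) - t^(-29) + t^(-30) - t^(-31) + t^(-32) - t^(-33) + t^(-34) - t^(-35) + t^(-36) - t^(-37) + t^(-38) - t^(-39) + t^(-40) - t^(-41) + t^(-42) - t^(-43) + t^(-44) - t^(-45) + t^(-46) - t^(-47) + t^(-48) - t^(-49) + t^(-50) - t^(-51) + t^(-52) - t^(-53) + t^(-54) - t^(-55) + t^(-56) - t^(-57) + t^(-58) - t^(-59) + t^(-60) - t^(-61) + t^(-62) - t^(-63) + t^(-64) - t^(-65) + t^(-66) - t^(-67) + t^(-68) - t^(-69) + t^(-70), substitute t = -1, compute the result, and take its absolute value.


Step 1: The polynomial has 141 terms with alternating signs, exponents from 70 down to -70.
Step 2: Substitute t = -1. The i-th term has coefficient (-1)^i and exponent (m-i),
  so its value is (-1)^i * (-1)^(m-i) = (-1)^m = 1 for every i.
Step 3: All 141 terms equal 1, so Delta(-1) = 141 * (1) = 141
Step 4: |Delta(-1)| = 141

141


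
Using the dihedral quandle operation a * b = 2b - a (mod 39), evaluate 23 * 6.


23 * 6 = 2*6 - 23 mod 39
= 12 - 23 mod 39
= -11 mod 39 = 28

28


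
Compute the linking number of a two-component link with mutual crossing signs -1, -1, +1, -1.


Step 1: Count positive crossings: 1
Step 2: Count negative crossings: 3
Step 3: Sum of signs = 1 - 3 = -2
Step 4: Linking number = sum/2 = -2/2 = -1

-1


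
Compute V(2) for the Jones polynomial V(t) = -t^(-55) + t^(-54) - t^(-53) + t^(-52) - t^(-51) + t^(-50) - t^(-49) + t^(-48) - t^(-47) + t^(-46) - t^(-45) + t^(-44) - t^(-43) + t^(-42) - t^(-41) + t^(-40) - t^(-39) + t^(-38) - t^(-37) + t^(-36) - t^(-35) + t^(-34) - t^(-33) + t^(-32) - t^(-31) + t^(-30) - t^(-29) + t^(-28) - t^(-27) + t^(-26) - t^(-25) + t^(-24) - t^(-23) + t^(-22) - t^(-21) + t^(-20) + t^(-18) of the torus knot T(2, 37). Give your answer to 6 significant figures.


Substituting t = 2 into V(t) = -t^(-55) + t^(-54) - t^(-53) + t^(-52) - t^(-51) + t^(-50) - t^(-49) + t^(-48) - t^(-47) + t^(-46) - t^(-45) + t^(-44) - t^(-43) + t^(-42) - t^(-41) + t^(-40) - t^(-39) + t^(-38) - t^(-37) + t^(-36) - t^(-35) + t^(-34) - t^(-33) + t^(-32) - t^(-31) + t^(-30) - t^(-29) + t^(-28) - t^(-27) + t^(-26) - t^(-25) + t^(-24) - t^(-23) + t^(-22) - t^(-21) + t^(-20) + t^(-18):
  (-)t^(-55) = -2.77556e-17
  (+)t^(-54) = 5.55112e-17
  (-)t^(-53) = -1.11022e-16
  (+)t^(-52) = 2.22045e-16
  (-)t^(-51) = -4.44089e-16
  (+)t^(-50) = 8.88178e-16
  (-)t^(-49) = -1.77636e-15
  (+)t^(-48) = 3.55271e-15
  (-)t^(-47) = -7.10543e-15
  (+)t^(-46) = 1.42109e-14
  (-)t^(-45) = -2.84217e-14
  (+)t^(-44) = 5.68434e-14
  (-)t^(-43) = -1.13687e-13
  (+)t^(-42) = 2.27374e-13
  (-)t^(-41) = -4.54747e-13
  (+)t^(-40) = 9.09495e-13
  (-)t^(-39) = -1.81899e-12
  (+)t^(-38) = 3.63798e-12
  (-)t^(-37) = -7.27596e-12
  (+)t^(-36) = 1.45519e-11
  (-)t^(-35) = -2.91038e-11
  (+)t^(-34) = 5.82077e-11
  (-)t^(-33) = -1.16415e-10
  (+)t^(-32) = 2.32831e-10
  (-)t^(-31) = -4.65661e-10
  (+)t^(-30) = 9.31323e-10
  (-)t^(-29) = -1.86265e-09
  (+)t^(-28) = 3.72529e-09
  (-)t^(-27) = -7.45058e-09
  (+)t^(-26) = 1.49012e-08
  (-)t^(-25) = -2.98023e-08
  (+)t^(-24) = 5.96046e-08
  (-)t^(-23) = -1.19209e-07
  (+)t^(-22) = 2.38419e-07
  (-)t^(-21) = -4.76837e-07
  (+)t^(-20) = 9.53674e-07
  (+)t^(-18) = 3.8147e-06
Sum = (-2.77556e-17) + (5.55112e-17) + (-1.11022e-16) + (2.22045e-16) + (-4.44089e-16) + (8.88178e-16) + (-1.77636e-15) + (3.55271e-15) + (-7.10543e-15) + (1.42109e-14) + (-2.84217e-14) + (5.68434e-14) + (-1.13687e-13) + (2.27374e-13) + (-4.54747e-13) + (9.09495e-13) + (-1.81899e-12) + (3.63798e-12) + (-7.27596e-12) + (1.45519e-11) + (-2.91038e-11) + (5.82077e-11) + (-1.16415e-10) + (2.32831e-10) + (-4.65661e-10) + (9.31323e-10) + (-1.86265e-09) + (3.72529e-09) + (-7.45058e-09) + (1.49012e-08) + (-2.98023e-08) + (5.96046e-08) + (-1.19209e-07) + (2.38419e-07) + (-4.76837e-07) + (9.53674e-07) + (3.8147e-06)
= 4.450480143e-06
Rounded to 6 significant figures: 4.45048e-06

4.45048e-06


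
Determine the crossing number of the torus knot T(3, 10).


For a torus knot T(p, q) with gcd(p,q)=1,
the crossing number is min(p*(q-1), q*(p-1)).
p*(q-1) = 3*9 = 27
q*(p-1) = 10*2 = 20
min(27, 20) = 20

20


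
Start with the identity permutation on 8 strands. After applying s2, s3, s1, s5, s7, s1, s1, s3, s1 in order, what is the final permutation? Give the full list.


Starting with identity [1, 2, 3, 4, 5, 6, 7, 8].
Apply generators in sequence:
  After s2: [1, 3, 2, 4, 5, 6, 7, 8]
  After s3: [1, 3, 4, 2, 5, 6, 7, 8]
  After s1: [3, 1, 4, 2, 5, 6, 7, 8]
  After s5: [3, 1, 4, 2, 6, 5, 7, 8]
  After s7: [3, 1, 4, 2, 6, 5, 8, 7]
  After s1: [1, 3, 4, 2, 6, 5, 8, 7]
  After s1: [3, 1, 4, 2, 6, 5, 8, 7]
  After s3: [3, 1, 2, 4, 6, 5, 8, 7]
  After s1: [1, 3, 2, 4, 6, 5, 8, 7]
Final permutation: [1, 3, 2, 4, 6, 5, 8, 7]

[1, 3, 2, 4, 6, 5, 8, 7]


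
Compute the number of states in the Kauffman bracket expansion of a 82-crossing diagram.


Each crossing contributes 2 choices (A-smoothing or B-smoothing).
Total states = 2^82 = 4835703278458516698824704

4835703278458516698824704


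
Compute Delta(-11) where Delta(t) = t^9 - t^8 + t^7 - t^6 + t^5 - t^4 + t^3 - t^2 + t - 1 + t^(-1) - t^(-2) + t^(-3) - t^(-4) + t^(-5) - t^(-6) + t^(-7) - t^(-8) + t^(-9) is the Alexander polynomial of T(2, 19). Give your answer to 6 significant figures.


Substituting t = -11 into Delta(t) = t^9 - t^8 + t^7 - t^6 + t^5 - t^4 + t^3 - t^2 + t - 1 + t^(-1) - t^(-2) + t^(-3) - t^(-4) + t^(-5) - t^(-6) + t^(-7) - t^(-8) + t^(-9):
Term values: (-2357947691) + (-214358881) + (-19487171) + (-1771561) + (-161051) + (-14641) + (-1331) + (-121) + (-11) + (-1) + (-0.0909091) + (-0.00826446) + (-0.000751315) + (-6.83013e-05) + (-6.20921e-06) + (-5.64474e-07) + (-5.13158e-08) + (-4.66507e-09) + (-4.24098e-10)
Sum = -2593742460
Rounded to 6 significant figures: -2.59374e+09

-2.59374e+09


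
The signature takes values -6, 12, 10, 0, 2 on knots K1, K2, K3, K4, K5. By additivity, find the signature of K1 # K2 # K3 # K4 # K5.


The signature is additive under connected sum.
signature(K1 # K2 # K3 # K4 # K5) = (-6) + (12) + (10) + (0) + (2)
= 18

18


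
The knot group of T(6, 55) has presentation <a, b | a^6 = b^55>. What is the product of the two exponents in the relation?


The relation is a^6 = b^55.
Product of exponents = 6 * 55
= 330

330


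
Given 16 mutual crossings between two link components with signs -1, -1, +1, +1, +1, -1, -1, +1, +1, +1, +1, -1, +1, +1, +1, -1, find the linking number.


Step 1: Count positive crossings: 10
Step 2: Count negative crossings: 6
Step 3: Sum of signs = 10 - 6 = 4
Step 4: Linking number = sum/2 = 4/2 = 2

2


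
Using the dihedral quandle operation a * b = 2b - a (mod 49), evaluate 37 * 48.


37 * 48 = 2*48 - 37 mod 49
= 96 - 37 mod 49
= 59 mod 49 = 10

10


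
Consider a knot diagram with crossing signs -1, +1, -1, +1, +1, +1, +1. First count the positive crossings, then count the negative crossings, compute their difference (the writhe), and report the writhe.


Step 1: Count positive crossings (+1).
Positive crossings: 5
Step 2: Count negative crossings (-1).
Negative crossings: 2
Step 3: Writhe = (positive) - (negative)
w = 5 - 2 = 3
Step 4: |w| = 3, and w is positive

3


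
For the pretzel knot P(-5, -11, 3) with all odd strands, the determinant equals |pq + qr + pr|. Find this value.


Step 1: Compute pq + qr + pr.
pq = (-5)*(-11) = 55
qr = (-11)*3 = -33
pr = (-5)*3 = -15
pq + qr + pr = 55 + (-33) + (-15) = 7
Step 2: Take absolute value.
det(P(-5,-11,3)) = |7| = 7

7


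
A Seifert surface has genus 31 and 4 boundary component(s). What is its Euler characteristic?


chi = 2 - 2g - b
= 2 - 2*31 - 4
= 2 - 62 - 4 = -64

-64


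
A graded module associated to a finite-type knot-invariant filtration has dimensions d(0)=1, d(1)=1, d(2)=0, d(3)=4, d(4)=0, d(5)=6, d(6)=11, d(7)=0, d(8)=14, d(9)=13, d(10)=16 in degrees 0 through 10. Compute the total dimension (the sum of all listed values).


Total dimension = d(0) + d(1) + ... + d(10)
= 1 + 1 + 0 + 4 + 0 + 6 + 11 + 0 + 14 + 13 + 16
= 66

66


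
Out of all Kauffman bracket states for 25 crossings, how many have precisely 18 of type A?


We choose which 18 of 25 crossings get A-smoothings.
C(25, 18) = 25! / (18! * 7!)
= 480700

480700


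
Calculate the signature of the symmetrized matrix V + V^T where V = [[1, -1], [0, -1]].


Step 1: V + V^T = [[2, -1], [-1, -2]]
Step 2: trace = 0, det = -5
Step 3: Discriminant = 0^2 - 4*(-5) = 20
Step 4: Eigenvalues: 2.23607, -2.23607
Step 5: Signature = (# positive eigenvalues) - (# negative eigenvalues) = 0

0


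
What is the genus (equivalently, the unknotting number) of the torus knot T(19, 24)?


For a torus knot T(p,q), both the unknotting number and genus equal (p-1)(q-1)/2.
= (19-1)(24-1)/2
= 18*23/2
= 414/2 = 207

207


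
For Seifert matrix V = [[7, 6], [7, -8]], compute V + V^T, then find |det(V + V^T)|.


Step 1: Form V + V^T where V = [[7, 6], [7, -8]]
  V^T = [[7, 7], [6, -8]]
  V + V^T = [[14, 13], [13, -16]]
Step 2: det(V + V^T) = 14*(-16) - 13*13
  = -224 - 169 = -393
Step 3: Knot determinant = |det(V + V^T)| = |-393| = 393

393


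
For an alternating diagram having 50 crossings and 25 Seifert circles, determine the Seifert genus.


For alternating knots, g = (c - s + 1)/2.
= (50 - 25 + 1)/2
= 26/2 = 13

13
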